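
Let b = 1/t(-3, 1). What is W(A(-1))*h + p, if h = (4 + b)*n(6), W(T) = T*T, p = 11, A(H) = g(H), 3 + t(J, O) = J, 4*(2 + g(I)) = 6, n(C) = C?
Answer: 67/4 ≈ 16.750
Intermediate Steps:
g(I) = -½ (g(I) = -2 + (¼)*6 = -2 + 3/2 = -½)
t(J, O) = -3 + J
A(H) = -½
b = -⅙ (b = 1/(-3 - 3) = 1/(-6) = -⅙ ≈ -0.16667)
W(T) = T²
h = 23 (h = (4 - ⅙)*6 = (23/6)*6 = 23)
W(A(-1))*h + p = (-½)²*23 + 11 = (¼)*23 + 11 = 23/4 + 11 = 67/4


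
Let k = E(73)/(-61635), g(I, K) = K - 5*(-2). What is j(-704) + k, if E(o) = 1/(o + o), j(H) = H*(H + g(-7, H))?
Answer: 8856458392319/8998710 ≈ 9.8419e+5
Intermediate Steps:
g(I, K) = 10 + K (g(I, K) = K + 10 = 10 + K)
j(H) = H*(10 + 2*H) (j(H) = H*(H + (10 + H)) = H*(10 + 2*H))
E(o) = 1/(2*o)
k = -1/8998710 (k = ((½)/73)/(-61635) = ((½)*(1/73))*(-1/61635) = (1/146)*(-1/61635) = -1/8998710 ≈ -1.1113e-7)
j(-704) + k = 2*(-704)*(5 - 704) - 1/8998710 = 2*(-704)*(-699) - 1/8998710 = 984192 - 1/8998710 = 8856458392319/8998710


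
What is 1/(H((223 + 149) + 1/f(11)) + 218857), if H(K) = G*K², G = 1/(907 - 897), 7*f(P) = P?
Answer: 1210/281618771 ≈ 4.2966e-6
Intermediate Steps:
f(P) = P/7
G = ⅒ (G = 1/10 = ⅒ ≈ 0.10000)
H(K) = K²/10
1/(H((223 + 149) + 1/f(11)) + 218857) = 1/(((223 + 149) + 1/((⅐)*11))²/10 + 218857) = 1/((372 + 1/(11/7))²/10 + 218857) = 1/((372 + 7/11)²/10 + 218857) = 1/((4099/11)²/10 + 218857) = 1/((⅒)*(16801801/121) + 218857) = 1/(16801801/1210 + 218857) = 1/(281618771/1210) = 1210/281618771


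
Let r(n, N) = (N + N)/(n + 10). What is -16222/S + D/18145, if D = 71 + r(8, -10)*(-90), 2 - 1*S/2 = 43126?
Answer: 8134121/41183420 ≈ 0.19751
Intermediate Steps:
S = -86248 (S = 4 - 2*43126 = 4 - 86252 = -86248)
r(n, N) = 2*N/(10 + n) (r(n, N) = (2*N)/(10 + n) = 2*N/(10 + n))
D = 171 (D = 71 + (2*(-10)/(10 + 8))*(-90) = 71 + (2*(-10)/18)*(-90) = 71 + (2*(-10)*(1/18))*(-90) = 71 - 10/9*(-90) = 71 + 100 = 171)
-16222/S + D/18145 = -16222/(-86248) + 171/18145 = -16222*(-1/86248) + 171*(1/18145) = 8111/43124 + 9/955 = 8134121/41183420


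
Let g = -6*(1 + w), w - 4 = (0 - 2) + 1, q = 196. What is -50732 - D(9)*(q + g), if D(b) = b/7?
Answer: -356672/7 ≈ -50953.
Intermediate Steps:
D(b) = b/7 (D(b) = b*(⅐) = b/7)
w = 3 (w = 4 + ((0 - 2) + 1) = 4 + (-2 + 1) = 4 - 1 = 3)
g = -24 (g = -6*(1 + 3) = -6*4 = -24)
-50732 - D(9)*(q + g) = -50732 - (⅐)*9*(196 - 24) = -50732 - 9*172/7 = -50732 - 1*1548/7 = -50732 - 1548/7 = -356672/7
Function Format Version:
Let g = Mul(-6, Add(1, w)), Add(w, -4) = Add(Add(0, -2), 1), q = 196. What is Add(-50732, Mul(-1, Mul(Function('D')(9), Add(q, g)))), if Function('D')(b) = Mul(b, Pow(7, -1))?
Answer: Rational(-356672, 7) ≈ -50953.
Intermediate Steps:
Function('D')(b) = Mul(Rational(1, 7), b) (Function('D')(b) = Mul(b, Rational(1, 7)) = Mul(Rational(1, 7), b))
w = 3 (w = Add(4, Add(Add(0, -2), 1)) = Add(4, Add(-2, 1)) = Add(4, -1) = 3)
g = -24 (g = Mul(-6, Add(1, 3)) = Mul(-6, 4) = -24)
Add(-50732, Mul(-1, Mul(Function('D')(9), Add(q, g)))) = Add(-50732, Mul(-1, Mul(Mul(Rational(1, 7), 9), Add(196, -24)))) = Add(-50732, Mul(-1, Mul(Rational(9, 7), 172))) = Add(-50732, Mul(-1, Rational(1548, 7))) = Add(-50732, Rational(-1548, 7)) = Rational(-356672, 7)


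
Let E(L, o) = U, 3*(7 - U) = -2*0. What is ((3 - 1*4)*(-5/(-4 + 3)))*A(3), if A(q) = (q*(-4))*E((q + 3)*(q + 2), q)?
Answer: 420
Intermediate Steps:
U = 7 (U = 7 - (-2)*0/3 = 7 - ⅓*0 = 7 + 0 = 7)
E(L, o) = 7
A(q) = -28*q (A(q) = (q*(-4))*7 = -4*q*7 = -28*q)
((3 - 1*4)*(-5/(-4 + 3)))*A(3) = ((3 - 1*4)*(-5/(-4 + 3)))*(-28*3) = ((3 - 4)*(-5/(-1)))*(-84) = -(-5)*(-1)*(-84) = -1*5*(-84) = -5*(-84) = 420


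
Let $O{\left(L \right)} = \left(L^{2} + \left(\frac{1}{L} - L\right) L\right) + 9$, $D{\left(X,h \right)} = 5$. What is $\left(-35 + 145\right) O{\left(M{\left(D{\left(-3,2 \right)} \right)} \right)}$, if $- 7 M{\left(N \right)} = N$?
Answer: $1100$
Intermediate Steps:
$M{\left(N \right)} = - \frac{N}{7}$
$O{\left(L \right)} = 9 + L^{2} + L \left(\frac{1}{L} - L\right)$ ($O{\left(L \right)} = \left(L^{2} + L \left(\frac{1}{L} - L\right)\right) + 9 = 9 + L^{2} + L \left(\frac{1}{L} - L\right)$)
$\left(-35 + 145\right) O{\left(M{\left(D{\left(-3,2 \right)} \right)} \right)} = \left(-35 + 145\right) 10 = 110 \cdot 10 = 1100$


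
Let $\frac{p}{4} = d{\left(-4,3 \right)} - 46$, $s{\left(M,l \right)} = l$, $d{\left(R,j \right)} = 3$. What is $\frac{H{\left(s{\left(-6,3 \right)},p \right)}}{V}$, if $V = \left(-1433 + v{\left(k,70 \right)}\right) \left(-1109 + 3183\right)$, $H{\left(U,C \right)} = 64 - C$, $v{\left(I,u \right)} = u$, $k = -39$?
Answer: $- \frac{118}{1413431} \approx -8.3485 \cdot 10^{-5}$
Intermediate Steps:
$p = -172$ ($p = 4 \left(3 - 46\right) = 4 \left(-43\right) = -172$)
$V = -2826862$ ($V = \left(-1433 + 70\right) \left(-1109 + 3183\right) = \left(-1363\right) 2074 = -2826862$)
$\frac{H{\left(s{\left(-6,3 \right)},p \right)}}{V} = \frac{64 - -172}{-2826862} = \left(64 + 172\right) \left(- \frac{1}{2826862}\right) = 236 \left(- \frac{1}{2826862}\right) = - \frac{118}{1413431}$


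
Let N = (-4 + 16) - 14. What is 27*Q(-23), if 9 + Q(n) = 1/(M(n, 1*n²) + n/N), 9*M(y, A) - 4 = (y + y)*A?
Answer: -3924855/16151 ≈ -243.01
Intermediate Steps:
M(y, A) = 4/9 + 2*A*y/9 (M(y, A) = 4/9 + ((y + y)*A)/9 = 4/9 + ((2*y)*A)/9 = 4/9 + (2*A*y)/9 = 4/9 + 2*A*y/9)
N = -2 (N = 12 - 14 = -2)
Q(n) = -9 + 1/(4/9 - n/2 + 2*n³/9) (Q(n) = -9 + 1/((4/9 + 2*(1*n²)*n/9) + n/(-2)) = -9 + 1/((4/9 + 2*n²*n/9) + n*(-½)) = -9 + 1/((4/9 + 2*n³/9) - n/2) = -9 + 1/(4/9 - n/2 + 2*n³/9))
27*Q(-23) = 27*(9*(6 - 9*(-23) + 4*(-23)³)/(-8 - 4*(-23)³ + 9*(-23))) = 27*(9*(6 + 207 + 4*(-12167))/(-8 - 4*(-12167) - 207)) = 27*(9*(6 + 207 - 48668)/(-8 + 48668 - 207)) = 27*(9*(-48455)/48453) = 27*(9*(1/48453)*(-48455)) = 27*(-145365/16151) = -3924855/16151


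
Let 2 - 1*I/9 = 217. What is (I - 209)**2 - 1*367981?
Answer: 4228755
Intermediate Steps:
I = -1935 (I = 18 - 9*217 = 18 - 1953 = -1935)
(I - 209)**2 - 1*367981 = (-1935 - 209)**2 - 1*367981 = (-2144)**2 - 367981 = 4596736 - 367981 = 4228755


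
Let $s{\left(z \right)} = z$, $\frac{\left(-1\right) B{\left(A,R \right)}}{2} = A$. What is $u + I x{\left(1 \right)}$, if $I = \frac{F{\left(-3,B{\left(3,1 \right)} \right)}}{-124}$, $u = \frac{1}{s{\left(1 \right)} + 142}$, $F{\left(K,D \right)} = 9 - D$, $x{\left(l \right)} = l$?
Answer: $- \frac{2021}{17732} \approx -0.11397$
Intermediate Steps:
$B{\left(A,R \right)} = - 2 A$
$u = \frac{1}{143}$ ($u = \frac{1}{1 + 142} = \frac{1}{143} \approx 0.006993$)
$I = - \frac{15}{124}$ ($I = \frac{9 - \left(-2\right) 3}{-124} = \left(9 - -6\right) \left(- \frac{1}{124}\right) = \left(9 + 6\right) \left(- \frac{1}{124}\right) = 15 \left(- \frac{1}{124}\right) = - \frac{15}{124} \approx -0.12097$)
$u + I x{\left(1 \right)} = \frac{1}{143} - \frac{15}{124} = - \frac{2021}{17732}$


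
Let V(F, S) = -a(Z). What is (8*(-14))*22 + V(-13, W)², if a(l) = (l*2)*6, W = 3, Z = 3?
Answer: -1168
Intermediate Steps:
a(l) = 12*l (a(l) = (2*l)*6 = 12*l)
V(F, S) = -36 (V(F, S) = -12*3 = -1*36 = -36)
(8*(-14))*22 + V(-13, W)² = (8*(-14))*22 + (-36)² = -112*22 + 1296 = -2464 + 1296 = -1168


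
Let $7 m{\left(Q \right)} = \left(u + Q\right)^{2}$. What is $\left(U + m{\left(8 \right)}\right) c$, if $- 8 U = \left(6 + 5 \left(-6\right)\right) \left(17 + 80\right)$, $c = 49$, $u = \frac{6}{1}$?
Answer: $15631$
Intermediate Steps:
$u = 6$ ($u = 6 \cdot 1 = 6$)
$m{\left(Q \right)} = \frac{\left(6 + Q\right)^{2}}{7}$
$U = 291$ ($U = - \frac{\left(6 + 5 \left(-6\right)\right) \left(17 + 80\right)}{8} = - \frac{\left(6 - 30\right) 97}{8} = - \frac{\left(-24\right) 97}{8} = \left(- \frac{1}{8}\right) \left(-2328\right) = 291$)
$\left(U + m{\left(8 \right)}\right) c = \left(291 + \frac{\left(6 + 8\right)^{2}}{7}\right) 49 = \left(291 + \frac{14^{2}}{7}\right) 49 = \left(291 + \frac{1}{7} \cdot 196\right) 49 = \left(291 + 28\right) 49 = 319 \cdot 49 = 15631$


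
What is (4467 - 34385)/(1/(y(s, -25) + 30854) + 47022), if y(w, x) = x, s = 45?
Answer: -922342022/1449641239 ≈ -0.63626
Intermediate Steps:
(4467 - 34385)/(1/(y(s, -25) + 30854) + 47022) = (4467 - 34385)/(1/(-25 + 30854) + 47022) = -29918/(1/30829 + 47022) = -29918/1449641239/30829 = -29918*30829/1449641239 = -922342022/1449641239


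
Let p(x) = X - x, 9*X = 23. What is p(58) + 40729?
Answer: 366062/9 ≈ 40674.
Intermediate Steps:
X = 23/9 (X = (⅑)*23 = 23/9 ≈ 2.5556)
p(x) = 23/9 - x
p(58) + 40729 = (23/9 - 1*58) + 40729 = (23/9 - 58) + 40729 = -499/9 + 40729 = 366062/9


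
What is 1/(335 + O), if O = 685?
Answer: 1/1020 ≈ 0.00098039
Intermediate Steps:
1/(335 + O) = 1/(335 + 685) = 1/1020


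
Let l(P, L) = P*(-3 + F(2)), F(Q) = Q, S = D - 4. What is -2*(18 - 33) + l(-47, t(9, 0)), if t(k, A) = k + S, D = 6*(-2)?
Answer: 77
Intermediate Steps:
D = -12
S = -16 (S = -12 - 4 = -16)
t(k, A) = -16 + k (t(k, A) = k - 16 = -16 + k)
l(P, L) = -P (l(P, L) = P*(-3 + 2) = P*(-1) = -P)
-2*(18 - 33) + l(-47, t(9, 0)) = -2*(18 - 33) - 1*(-47) = -2*(-15) + 47 = 30 + 47 = 77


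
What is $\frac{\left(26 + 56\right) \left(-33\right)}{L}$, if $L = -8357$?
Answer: $\frac{2706}{8357} \approx 0.3238$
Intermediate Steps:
$\frac{\left(26 + 56\right) \left(-33\right)}{L} = \frac{\left(26 + 56\right) \left(-33\right)}{-8357} = 82 \left(-33\right) \left(- \frac{1}{8357}\right) = \left(-2706\right) \left(- \frac{1}{8357}\right) = \frac{2706}{8357}$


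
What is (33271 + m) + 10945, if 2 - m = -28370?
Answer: 72588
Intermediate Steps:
m = 28372 (m = 2 - 1*(-28370) = 2 + 28370 = 28372)
(33271 + m) + 10945 = (33271 + 28372) + 10945 = 61643 + 10945 = 72588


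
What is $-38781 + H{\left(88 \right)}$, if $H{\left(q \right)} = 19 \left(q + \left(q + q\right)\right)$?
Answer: $-33765$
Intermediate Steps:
$H{\left(q \right)} = 57 q$ ($H{\left(q \right)} = 19 \left(q + 2 q\right) = 19 \cdot 3 q = 57 q$)
$-38781 + H{\left(88 \right)} = -38781 + 57 \cdot 88 = -38781 + 5016 = -33765$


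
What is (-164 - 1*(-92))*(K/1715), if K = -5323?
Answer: 383256/1715 ≈ 223.47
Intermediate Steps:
(-164 - 1*(-92))*(K/1715) = (-164 - 1*(-92))*(-5323/1715) = (-164 + 92)*(-5323*1/1715) = -72*(-5323/1715) = 383256/1715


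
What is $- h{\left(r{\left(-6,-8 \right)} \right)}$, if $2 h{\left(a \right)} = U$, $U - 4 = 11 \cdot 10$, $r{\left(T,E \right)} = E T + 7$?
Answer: $-57$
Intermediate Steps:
$r{\left(T,E \right)} = 7 + E T$
$U = 114$ ($U = 4 + 11 \cdot 10 = 4 + 110 = 114$)
$h{\left(a \right)} = 57$ ($h{\left(a \right)} = \frac{1}{2} \cdot 114 = 57$)
$- h{\left(r{\left(-6,-8 \right)} \right)} = \left(-1\right) 57 = -57$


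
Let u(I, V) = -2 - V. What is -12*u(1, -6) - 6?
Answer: -54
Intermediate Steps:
-12*u(1, -6) - 6 = -12*(-2 - 1*(-6)) - 6 = -12*(-2 + 6) - 6 = -12*4 - 6 = -48 - 6 = -54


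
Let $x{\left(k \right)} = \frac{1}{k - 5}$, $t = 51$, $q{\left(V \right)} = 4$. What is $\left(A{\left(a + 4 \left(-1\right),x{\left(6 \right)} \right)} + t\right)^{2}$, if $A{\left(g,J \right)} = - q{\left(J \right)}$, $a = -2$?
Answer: $2209$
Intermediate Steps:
$x{\left(k \right)} = \frac{1}{-5 + k}$
$A{\left(g,J \right)} = -4$ ($A{\left(g,J \right)} = \left(-1\right) 4 = -4$)
$\left(A{\left(a + 4 \left(-1\right),x{\left(6 \right)} \right)} + t\right)^{2} = \left(-4 + 51\right)^{2} = 47^{2} = 2209$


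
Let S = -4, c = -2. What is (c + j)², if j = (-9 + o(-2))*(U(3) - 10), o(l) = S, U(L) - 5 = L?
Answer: 576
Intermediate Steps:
U(L) = 5 + L
o(l) = -4
j = 26 (j = (-9 - 4)*((5 + 3) - 10) = -13*(8 - 10) = -13*(-2) = 26)
(c + j)² = (-2 + 26)² = 24² = 576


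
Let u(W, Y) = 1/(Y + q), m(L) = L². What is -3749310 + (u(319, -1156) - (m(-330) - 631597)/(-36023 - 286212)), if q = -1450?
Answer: -3148463476327717/839744410 ≈ -3.7493e+6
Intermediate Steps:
u(W, Y) = 1/(-1450 + Y) (u(W, Y) = 1/(Y - 1450) = 1/(-1450 + Y))
-3749310 + (u(319, -1156) - (m(-330) - 631597)/(-36023 - 286212)) = -3749310 + (1/(-1450 - 1156) - ((-330)² - 631597)/(-36023 - 286212)) = -3749310 + (1/(-2606) - (108900 - 631597)/(-322235)) = -3749310 + (-1/2606 - (-522697)*(-1)/322235) = -3749310 + (-1/2606 - 1*522697/322235) = -3749310 + (-1/2606 - 522697/322235) = -3749310 - 1362470617/839744410 = -3148463476327717/839744410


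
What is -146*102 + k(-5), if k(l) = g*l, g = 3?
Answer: -14907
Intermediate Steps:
k(l) = 3*l
-146*102 + k(-5) = -146*102 + 3*(-5) = -14892 - 15 = -14907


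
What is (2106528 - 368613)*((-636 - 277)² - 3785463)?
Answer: -5130140861010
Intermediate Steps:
(2106528 - 368613)*((-636 - 277)² - 3785463) = 1737915*((-913)² - 3785463) = 1737915*(833569 - 3785463) = 1737915*(-2951894) = -5130140861010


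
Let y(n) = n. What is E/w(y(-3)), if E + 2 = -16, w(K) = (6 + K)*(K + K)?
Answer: 1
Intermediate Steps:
w(K) = 2*K*(6 + K) (w(K) = (6 + K)*(2*K) = 2*K*(6 + K))
E = -18 (E = -2 - 16 = -18)
E/w(y(-3)) = -18*(-1/(6*(6 - 3))) = -18/(2*(-3)*3) = -18/(-18) = -18*(-1/18) = 1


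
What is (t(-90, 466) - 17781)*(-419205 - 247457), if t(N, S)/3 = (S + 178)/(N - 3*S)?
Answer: 734996521655/62 ≈ 1.1855e+10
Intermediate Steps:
t(N, S) = 3*(178 + S)/(N - 3*S) (t(N, S) = 3*((S + 178)/(N - 3*S)) = 3*((178 + S)/(N - 3*S)) = 3*(178 + S)/(N - 3*S))
(t(-90, 466) - 17781)*(-419205 - 247457) = (3*(178 + 466)/(-90 - 3*466) - 17781)*(-419205 - 247457) = (3*644/(-90 - 1398) - 17781)*(-666662) = (3*644/(-1488) - 17781)*(-666662) = (3*(-1/1488)*644 - 17781)*(-666662) = (-161/124 - 17781)*(-666662) = -2205005/124*(-666662) = 734996521655/62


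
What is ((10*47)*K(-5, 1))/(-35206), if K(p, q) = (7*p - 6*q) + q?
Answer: 9400/17603 ≈ 0.53400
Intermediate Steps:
K(p, q) = -5*q + 7*p (K(p, q) = (-6*q + 7*p) + q = -5*q + 7*p)
((10*47)*K(-5, 1))/(-35206) = ((10*47)*(-5*1 + 7*(-5)))/(-35206) = (470*(-5 - 35))*(-1/35206) = (470*(-40))*(-1/35206) = -18800*(-1/35206) = 9400/17603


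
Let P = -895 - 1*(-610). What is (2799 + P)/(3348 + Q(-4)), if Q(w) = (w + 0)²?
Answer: 1257/1682 ≈ 0.74732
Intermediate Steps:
Q(w) = w²
P = -285 (P = -895 + 610 = -285)
(2799 + P)/(3348 + Q(-4)) = (2799 - 285)/(3348 + (-4)²) = 2514/(3348 + 16) = 2514/3364 = 2514*(1/3364) = 1257/1682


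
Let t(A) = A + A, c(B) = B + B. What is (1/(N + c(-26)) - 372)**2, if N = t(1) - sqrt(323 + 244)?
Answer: 517142204443/3736489 - 12944268*sqrt(7)/3736489 ≈ 1.3839e+5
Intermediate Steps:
c(B) = 2*B
t(A) = 2*A
N = 2 - 9*sqrt(7) (N = 2*1 - sqrt(323 + 244) = 2 - sqrt(567) = 2 - 9*sqrt(7) ≈ -21.812)
(1/(N + c(-26)) - 372)**2 = (1/((2 - 9*sqrt(7)) + 2*(-26)) - 372)**2 = (1/((2 - 9*sqrt(7)) - 52) - 372)**2 = (1/(-50 - 9*sqrt(7)) - 372)**2 = (-372 + 1/(-50 - 9*sqrt(7)))**2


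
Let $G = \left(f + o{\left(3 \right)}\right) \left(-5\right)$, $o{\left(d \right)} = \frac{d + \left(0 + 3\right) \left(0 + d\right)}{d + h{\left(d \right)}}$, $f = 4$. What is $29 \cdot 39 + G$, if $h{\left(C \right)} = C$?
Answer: $1101$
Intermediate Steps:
$o{\left(d \right)} = 2$ ($o{\left(d \right)} = \frac{d + \left(0 + 3\right) \left(0 + d\right)}{d + d} = \frac{d + 3 d}{2 d} = 4 d \frac{1}{2 d} = 2$)
$G = -30$ ($G = \left(4 + 2\right) \left(-5\right) = 6 \left(-5\right) = -30$)
$29 \cdot 39 + G = 29 \cdot 39 - 30 = 1131 - 30 = 1101$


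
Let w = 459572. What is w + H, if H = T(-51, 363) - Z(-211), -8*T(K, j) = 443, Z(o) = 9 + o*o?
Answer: 3319893/8 ≈ 4.1499e+5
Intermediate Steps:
Z(o) = 9 + o²
T(K, j) = -443/8 (T(K, j) = -⅛*443 = -443/8)
H = -356683/8 (H = -443/8 - (9 + (-211)²) = -443/8 - (9 + 44521) = -443/8 - 1*44530 = -443/8 - 44530 = -356683/8 ≈ -44585.)
w + H = 459572 - 356683/8 = 3319893/8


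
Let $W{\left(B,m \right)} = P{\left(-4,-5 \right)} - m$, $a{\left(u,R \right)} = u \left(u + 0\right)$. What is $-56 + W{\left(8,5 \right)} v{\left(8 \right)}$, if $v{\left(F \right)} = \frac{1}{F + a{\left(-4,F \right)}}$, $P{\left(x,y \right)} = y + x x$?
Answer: $- \frac{223}{4} \approx -55.75$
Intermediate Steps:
$a{\left(u,R \right)} = u^{2}$ ($a{\left(u,R \right)} = u u = u^{2}$)
$P{\left(x,y \right)} = y + x^{2}$
$v{\left(F \right)} = \frac{1}{16 + F}$ ($v{\left(F \right)} = \frac{1}{F + \left(-4\right)^{2}} = \frac{1}{F + 16} = \frac{1}{16 + F}$)
$W{\left(B,m \right)} = 11 - m$ ($W{\left(B,m \right)} = \left(-5 + \left(-4\right)^{2}\right) - m = \left(-5 + 16\right) - m = 11 - m$)
$-56 + W{\left(8,5 \right)} v{\left(8 \right)} = -56 + \frac{11 - 5}{16 + 8} = -56 + \frac{11 - 5}{24} = -56 + 6 \cdot \frac{1}{24} = -56 + \frac{1}{4} = - \frac{223}{4}$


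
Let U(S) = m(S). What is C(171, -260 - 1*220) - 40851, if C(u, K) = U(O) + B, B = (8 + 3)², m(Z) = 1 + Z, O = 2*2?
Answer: -40725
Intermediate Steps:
O = 4
U(S) = 1 + S
B = 121 (B = 11² = 121)
C(u, K) = 126 (C(u, K) = (1 + 4) + 121 = 5 + 121 = 126)
C(171, -260 - 1*220) - 40851 = 126 - 40851 = -40725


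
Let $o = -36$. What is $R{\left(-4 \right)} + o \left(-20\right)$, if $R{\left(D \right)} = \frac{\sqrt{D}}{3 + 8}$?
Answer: $720 + \frac{2 i}{11} \approx 720.0 + 0.18182 i$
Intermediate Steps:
$R{\left(D \right)} = \frac{\sqrt{D}}{11}$
$R{\left(-4 \right)} + o \left(-20\right) = \frac{\sqrt{-4}}{11} - -720 = \frac{2 i}{11} + 720 = 720 + \frac{2 i}{11}$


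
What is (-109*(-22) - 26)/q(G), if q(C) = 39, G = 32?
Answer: 2372/39 ≈ 60.820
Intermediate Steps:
(-109*(-22) - 26)/q(G) = (-109*(-22) - 26)/39 = (2398 - 26)*(1/39) = 2372*(1/39) = 2372/39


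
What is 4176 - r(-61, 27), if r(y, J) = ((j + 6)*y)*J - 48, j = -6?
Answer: 4224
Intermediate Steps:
r(y, J) = -48 (r(y, J) = ((-6 + 6)*y)*J - 48 = (0*y)*J - 48 = 0*J - 48 = 0 - 48 = -48)
4176 - r(-61, 27) = 4176 - 1*(-48) = 4176 + 48 = 4224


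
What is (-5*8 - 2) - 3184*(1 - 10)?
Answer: 28614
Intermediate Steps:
(-5*8 - 2) - 3184*(1 - 10) = (-40 - 2) - 3184*(-9) = -42 - 398*(-72) = -42 + 28656 = 28614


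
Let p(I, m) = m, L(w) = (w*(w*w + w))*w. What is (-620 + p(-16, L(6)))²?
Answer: 795664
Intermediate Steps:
L(w) = w²*(w + w²) (L(w) = (w*(w² + w))*w = (w*(w + w²))*w = w²*(w + w²))
(-620 + p(-16, L(6)))² = (-620 + 6³*(1 + 6))² = (-620 + 216*7)² = (-620 + 1512)² = 892² = 795664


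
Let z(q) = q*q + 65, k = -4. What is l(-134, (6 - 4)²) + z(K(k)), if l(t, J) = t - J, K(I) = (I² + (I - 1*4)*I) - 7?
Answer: 1608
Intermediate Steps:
K(I) = -7 + I² + I*(-4 + I) (K(I) = (I² + (I - 4)*I) - 7 = (I² + (-4 + I)*I) - 7 = (I² + I*(-4 + I)) - 7 = -7 + I² + I*(-4 + I))
z(q) = 65 + q² (z(q) = q² + 65 = 65 + q²)
l(-134, (6 - 4)²) + z(K(k)) = (-134 - (6 - 4)²) + (65 + (-7 - 4*(-4) + 2*(-4)²)²) = (-134 - 1*2²) + (65 + (-7 + 16 + 2*16)²) = (-134 - 1*4) + (65 + (-7 + 16 + 32)²) = (-134 - 4) + (65 + 41²) = -138 + (65 + 1681) = -138 + 1746 = 1608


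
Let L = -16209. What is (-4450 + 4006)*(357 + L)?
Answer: 7038288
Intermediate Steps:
(-4450 + 4006)*(357 + L) = (-4450 + 4006)*(357 - 16209) = -444*(-15852) = 7038288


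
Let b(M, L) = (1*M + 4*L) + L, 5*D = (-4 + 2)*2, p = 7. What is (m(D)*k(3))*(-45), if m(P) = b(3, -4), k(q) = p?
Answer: 5355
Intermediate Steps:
k(q) = 7
D = -4/5 (D = ((-4 + 2)*2)/5 = (-2*2)/5 = (1/5)*(-4) = -4/5 ≈ -0.80000)
b(M, L) = M + 5*L (b(M, L) = (M + 4*L) + L = M + 5*L)
m(P) = -17 (m(P) = 3 + 5*(-4) = 3 - 20 = -17)
(m(D)*k(3))*(-45) = -17*7*(-45) = -119*(-45) = 5355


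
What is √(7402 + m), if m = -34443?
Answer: I*√27041 ≈ 164.44*I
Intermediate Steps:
√(7402 + m) = √(7402 - 34443) = √(-27041) = I*√27041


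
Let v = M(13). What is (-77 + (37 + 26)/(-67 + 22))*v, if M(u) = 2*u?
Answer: -10192/5 ≈ -2038.4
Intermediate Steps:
v = 26 (v = 2*13 = 26)
(-77 + (37 + 26)/(-67 + 22))*v = (-77 + (37 + 26)/(-67 + 22))*26 = (-77 + 63/(-45))*26 = (-77 + 63*(-1/45))*26 = (-77 - 7/5)*26 = -392/5*26 = -10192/5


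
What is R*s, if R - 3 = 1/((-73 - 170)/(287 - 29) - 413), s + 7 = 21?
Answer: 1493954/35599 ≈ 41.966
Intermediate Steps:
s = 14 (s = -7 + 21 = 14)
R = 106711/35599 (R = 3 + 1/((-73 - 170)/(287 - 29) - 413) = 3 + 1/(-243/258 - 413) = 3 + 1/(-243*1/258 - 413) = 3 + 1/(-81/86 - 413) = 3 + 1/(-35599/86) = 3 - 86/35599 = 106711/35599 ≈ 2.9976)
R*s = (106711/35599)*14 = 1493954/35599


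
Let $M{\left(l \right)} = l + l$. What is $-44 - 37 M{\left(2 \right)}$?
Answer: $-192$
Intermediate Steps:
$M{\left(l \right)} = 2 l$
$-44 - 37 M{\left(2 \right)} = -44 - 37 \cdot 2 \cdot 2 = -44 - 148 = -192$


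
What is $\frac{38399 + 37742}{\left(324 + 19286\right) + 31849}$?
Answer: $\frac{76141}{51459} \approx 1.4796$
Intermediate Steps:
$\frac{38399 + 37742}{\left(324 + 19286\right) + 31849} = \frac{76141}{19610 + 31849} = \frac{76141}{51459}$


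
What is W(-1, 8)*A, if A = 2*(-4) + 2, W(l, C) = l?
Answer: 6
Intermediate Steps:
A = -6 (A = -8 + 2 = -6)
W(-1, 8)*A = -1*(-6) = 6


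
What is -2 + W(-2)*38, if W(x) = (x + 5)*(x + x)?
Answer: -458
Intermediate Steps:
W(x) = 2*x*(5 + x) (W(x) = (5 + x)*(2*x) = 2*x*(5 + x))
-2 + W(-2)*38 = -2 + (2*(-2)*(5 - 2))*38 = -2 + (2*(-2)*3)*38 = -2 - 12*38 = -2 - 456 = -458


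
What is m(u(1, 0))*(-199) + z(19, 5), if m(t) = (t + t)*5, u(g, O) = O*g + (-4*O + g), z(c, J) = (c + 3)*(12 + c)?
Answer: -1308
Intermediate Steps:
z(c, J) = (3 + c)*(12 + c)
u(g, O) = g - 4*O + O*g (u(g, O) = O*g + (g - 4*O) = g - 4*O + O*g)
m(t) = 10*t (m(t) = (2*t)*5 = 10*t)
m(u(1, 0))*(-199) + z(19, 5) = (10*(1 - 4*0 + 0*1))*(-199) + (36 + 19**2 + 15*19) = (10*(1 + 0 + 0))*(-199) + (36 + 361 + 285) = (10*1)*(-199) + 682 = 10*(-199) + 682 = -1990 + 682 = -1308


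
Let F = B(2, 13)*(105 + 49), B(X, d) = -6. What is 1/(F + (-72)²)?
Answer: 1/4260 ≈ 0.00023474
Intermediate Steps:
F = -924 (F = -6*(105 + 49) = -6*154 = -924)
1/(F + (-72)²) = 1/(-924 + (-72)²) = 1/(-924 + 5184) = 1/4260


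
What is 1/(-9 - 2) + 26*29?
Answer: 8293/11 ≈ 753.91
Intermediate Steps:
1/(-9 - 2) + 26*29 = 1/(-11) + 754 = -1/11 + 754 = 8293/11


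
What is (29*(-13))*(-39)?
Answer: 14703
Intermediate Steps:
(29*(-13))*(-39) = -377*(-39) = 14703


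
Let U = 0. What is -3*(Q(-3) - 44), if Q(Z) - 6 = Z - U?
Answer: 123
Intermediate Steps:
Q(Z) = 6 + Z (Q(Z) = 6 + (Z - 1*0) = 6 + (Z + 0) = 6 + Z)
-3*(Q(-3) - 44) = -3*((6 - 3) - 44) = -3*(3 - 44) = -3*(-41) = 123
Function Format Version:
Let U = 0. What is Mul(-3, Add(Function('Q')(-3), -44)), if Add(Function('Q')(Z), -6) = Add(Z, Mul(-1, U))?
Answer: 123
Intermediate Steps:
Function('Q')(Z) = Add(6, Z) (Function('Q')(Z) = Add(6, Add(Z, Mul(-1, 0))) = Add(6, Add(Z, 0)) = Add(6, Z))
Mul(-3, Add(Function('Q')(-3), -44)) = Mul(-3, Add(Add(6, -3), -44)) = Mul(-3, Add(3, -44)) = Mul(-3, -41) = 123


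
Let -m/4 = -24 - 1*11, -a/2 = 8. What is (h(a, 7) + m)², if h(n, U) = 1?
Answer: 19881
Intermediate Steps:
a = -16 (a = -2*8 = -16)
m = 140 (m = -4*(-24 - 1*11) = -4*(-24 - 11) = -4*(-35) = 140)
(h(a, 7) + m)² = (1 + 140)² = 141² = 19881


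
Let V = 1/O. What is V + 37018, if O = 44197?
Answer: 1636084547/44197 ≈ 37018.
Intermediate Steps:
V = 1/44197 ≈ 2.2626e-5
V + 37018 = 1/44197 + 37018 = 1636084547/44197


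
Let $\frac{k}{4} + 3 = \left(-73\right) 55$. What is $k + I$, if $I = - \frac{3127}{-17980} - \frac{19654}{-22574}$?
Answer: $- \frac{3261443874811}{202940260} \approx -16071.0$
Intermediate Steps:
$k = -16072$ ($k = -12 + 4 \left(\left(-73\right) 55\right) = -12 + 4 \left(-4015\right) = -12 - 16060 = -16072$)
$I = \frac{211983909}{202940260}$ ($I = \left(-3127\right) \left(- \frac{1}{17980}\right) - - \frac{9827}{11287} = \frac{3127}{17980} + \frac{9827}{11287} = \frac{211983909}{202940260} \approx 1.0446$)
$k + I = -16072 + \frac{211983909}{202940260} = - \frac{3261443874811}{202940260}$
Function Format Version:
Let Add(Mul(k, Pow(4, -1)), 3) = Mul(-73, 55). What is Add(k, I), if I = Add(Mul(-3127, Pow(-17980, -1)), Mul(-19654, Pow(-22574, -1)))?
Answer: Rational(-3261443874811, 202940260) ≈ -16071.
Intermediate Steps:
k = -16072 (k = Add(-12, Mul(4, Mul(-73, 55))) = Add(-12, Mul(4, -4015)) = Add(-12, -16060) = -16072)
I = Rational(211983909, 202940260) (I = Add(Mul(-3127, Rational(-1, 17980)), Mul(-19654, Rational(-1, 22574))) = Add(Rational(3127, 17980), Rational(9827, 11287)) = Rational(211983909, 202940260) ≈ 1.0446)
Add(k, I) = Add(-16072, Rational(211983909, 202940260)) = Rational(-3261443874811, 202940260)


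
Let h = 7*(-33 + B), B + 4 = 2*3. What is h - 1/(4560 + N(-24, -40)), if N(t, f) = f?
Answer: -980841/4520 ≈ -217.00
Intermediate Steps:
B = 2 (B = -4 + 2*3 = -4 + 6 = 2)
h = -217 (h = 7*(-33 + 2) = 7*(-31) = -217)
h - 1/(4560 + N(-24, -40)) = -217 - 1/(4560 - 40) = -217 - 1/4520 = -980841/4520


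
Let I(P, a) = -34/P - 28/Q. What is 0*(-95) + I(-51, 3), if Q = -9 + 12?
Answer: -26/3 ≈ -8.6667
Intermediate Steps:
Q = 3
I(P, a) = -28/3 - 34/P (I(P, a) = -34/P - 28/3 = -28/3 - 34/P)
0*(-95) + I(-51, 3) = 0*(-95) + (-28/3 - 34/(-51)) = 0 + (-28/3 - 34*(-1/51)) = 0 + (-28/3 + 2/3) = 0 - 26/3 = -26/3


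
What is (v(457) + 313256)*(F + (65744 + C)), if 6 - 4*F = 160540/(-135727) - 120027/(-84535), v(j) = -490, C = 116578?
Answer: 1308563633428335597683/22947363890 ≈ 5.7025e+10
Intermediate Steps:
F = 66122435941/45894727780 (F = 3/2 - (160540/(-135727) - 120027/(-84535))/4 = 3/2 - (160540*(-1/135727) - 120027*(-1/84535))/4 = 3/2 - (-160540/135727 + 120027/84535)/4 = 3/2 - ¼*2719655729/11473681945 = 3/2 - 2719655729/45894727780 = 66122435941/45894727780 ≈ 1.4407)
(v(457) + 313256)*(F + (65744 + C)) = (-490 + 313256)*(66122435941/45894727780 + (65744 + 116578)) = 312766*(66122435941/45894727780 + 182322) = 312766*(8367684680741101/45894727780) = 1308563633428335597683/22947363890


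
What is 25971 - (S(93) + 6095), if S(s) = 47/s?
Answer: 1848421/93 ≈ 19876.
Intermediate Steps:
25971 - (S(93) + 6095) = 25971 - (47/93 + 6095) = 25971 - 1*566882/93 = 25971 - 566882/93 = 1848421/93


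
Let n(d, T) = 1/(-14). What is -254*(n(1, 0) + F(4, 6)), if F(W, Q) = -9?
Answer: 16129/7 ≈ 2304.1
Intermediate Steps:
n(d, T) = -1/14
-254*(n(1, 0) + F(4, 6)) = -254*(-1/14 - 9) = -254*(-127/14) = 16129/7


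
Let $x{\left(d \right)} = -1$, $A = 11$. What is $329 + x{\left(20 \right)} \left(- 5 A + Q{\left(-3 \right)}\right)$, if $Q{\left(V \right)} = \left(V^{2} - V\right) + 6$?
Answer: $366$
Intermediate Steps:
$Q{\left(V \right)} = 6 + V^{2} - V$
$329 + x{\left(20 \right)} \left(- 5 A + Q{\left(-3 \right)}\right) = 329 - \left(\left(-5\right) 11 + \left(6 + \left(-3\right)^{2} - -3\right)\right) = 329 - \left(-55 + \left(6 + 9 + 3\right)\right) = 329 - \left(-55 + 18\right) = 329 - -37 = 329 + 37 = 366$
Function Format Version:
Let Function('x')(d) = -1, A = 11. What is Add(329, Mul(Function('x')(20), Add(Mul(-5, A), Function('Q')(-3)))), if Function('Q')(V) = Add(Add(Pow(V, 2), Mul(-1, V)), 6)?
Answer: 366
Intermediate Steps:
Function('Q')(V) = Add(6, Pow(V, 2), Mul(-1, V))
Add(329, Mul(Function('x')(20), Add(Mul(-5, A), Function('Q')(-3)))) = Add(329, Mul(-1, Add(Mul(-5, 11), Add(6, Pow(-3, 2), Mul(-1, -3))))) = Add(329, Mul(-1, Add(-55, Add(6, 9, 3)))) = Add(329, Mul(-1, Add(-55, 18))) = Add(329, Mul(-1, -37)) = Add(329, 37) = 366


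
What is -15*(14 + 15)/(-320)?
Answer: 87/64 ≈ 1.3594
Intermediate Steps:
-15*(14 + 15)/(-320) = -15*29*(-1/320) = -435*(-1/320) = 87/64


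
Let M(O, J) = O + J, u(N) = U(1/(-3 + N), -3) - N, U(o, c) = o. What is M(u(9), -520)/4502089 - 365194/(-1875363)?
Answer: 3286288271599/16886102266614 ≈ 0.19461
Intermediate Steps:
u(N) = 1/(-3 + N) - N
M(O, J) = J + O
M(u(9), -520)/4502089 - 365194/(-1875363) = (-520 + (1 - 1*9*(-3 + 9))/(-3 + 9))/4502089 - 365194/(-1875363) = (-520 + (1 - 1*9*6)/6)*(1/4502089) - 365194*(-1/1875363) = (-520 + (1 - 54)/6)*(1/4502089) + 365194/1875363 = (-520 + (⅙)*(-53))*(1/4502089) + 365194/1875363 = (-520 - 53/6)*(1/4502089) + 365194/1875363 = -3173/6*1/4502089 + 365194/1875363 = -3173/27012534 + 365194/1875363 = 3286288271599/16886102266614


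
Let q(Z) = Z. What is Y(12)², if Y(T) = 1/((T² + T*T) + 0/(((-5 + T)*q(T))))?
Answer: 1/82944 ≈ 1.2056e-5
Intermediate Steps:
Y(T) = 1/(2*T²) (Y(T) = 1/((T² + T*T) + 0/(((-5 + T)*T))) = 1/((T² + T²) + 0/((T*(-5 + T)))) = 1/(2*T² + 0*(1/(T*(-5 + T)))) = 1/(2*T² + 0) = 1/(2*T²))
Y(12)² = ((½)/12²)² = ((½)*(1/144))² = (1/288)² = 1/82944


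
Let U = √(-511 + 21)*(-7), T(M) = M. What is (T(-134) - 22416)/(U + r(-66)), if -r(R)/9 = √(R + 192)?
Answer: 22550/(27*√14 + 49*I*√10) ≈ 66.58 - 102.12*I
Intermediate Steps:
r(R) = -9*√(192 + R) (r(R) = -9*√(R + 192) = -9*√(192 + R))
U = -49*I*√10 (U = √(-490)*(-7) = (7*I*√10)*(-7) = -49*I*√10 ≈ -154.95*I)
(T(-134) - 22416)/(U + r(-66)) = (-134 - 22416)/(-49*I*√10 - 9*√(192 - 66)) = -22550/(-49*I*√10 - 27*√14) = -22550/(-27*√14 - 49*I*√10)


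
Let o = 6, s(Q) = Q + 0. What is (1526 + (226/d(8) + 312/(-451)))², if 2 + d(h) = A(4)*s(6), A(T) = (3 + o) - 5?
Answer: 479621347209/203401 ≈ 2.3580e+6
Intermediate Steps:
s(Q) = Q
A(T) = 4 (A(T) = (3 + 6) - 5 = 9 - 5 = 4)
d(h) = 22 (d(h) = -2 + 4*6 = -2 + 24 = 22)
(1526 + (226/d(8) + 312/(-451)))² = (1526 + (226/22 + 312/(-451)))² = (1526 + (226*(1/22) + 312*(-1/451)))² = (1526 + (113/11 - 312/451))² = (1526 + 4321/451)² = (692547/451)² = 479621347209/203401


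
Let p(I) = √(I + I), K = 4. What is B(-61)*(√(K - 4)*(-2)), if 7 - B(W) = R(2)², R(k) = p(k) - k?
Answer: 0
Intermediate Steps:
p(I) = √2*√I (p(I) = √(2*I) = √2*√I)
R(k) = -k + √2*√k (R(k) = √2*√k - k = -k + √2*√k)
B(W) = 7 (B(W) = 7 - (-1*2 + √2*√2)² = 7 - (-2 + 2)² = 7 - 1*0² = 7 - 1*0 = 7 + 0 = 7)
B(-61)*(√(K - 4)*(-2)) = 7*(√(4 - 4)*(-2)) = 7*(√0*(-2)) = 7*(0*(-2)) = 7*0 = 0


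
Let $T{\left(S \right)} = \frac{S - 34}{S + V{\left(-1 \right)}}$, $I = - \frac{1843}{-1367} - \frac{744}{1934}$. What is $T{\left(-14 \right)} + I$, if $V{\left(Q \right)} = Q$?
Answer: $\frac{27518509}{6609445} \approx 4.1635$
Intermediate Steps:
$I = \frac{1273657}{1321889}$ ($I = \left(-1843\right) \left(- \frac{1}{1367}\right) - \frac{372}{967} = \frac{1843}{1367} - \frac{372}{967} = \frac{1273657}{1321889} \approx 0.96351$)
$T{\left(S \right)} = \frac{-34 + S}{-1 + S}$ ($T{\left(S \right)} = \frac{S - 34}{S - 1} = \frac{-34 + S}{-1 + S}$)
$T{\left(-14 \right)} + I = \frac{-34 - 14}{-1 - 14} + \frac{1273657}{1321889} = \frac{1}{-15} \left(-48\right) + \frac{1273657}{1321889} = \left(- \frac{1}{15}\right) \left(-48\right) + \frac{1273657}{1321889} = \frac{16}{5} + \frac{1273657}{1321889} = \frac{27518509}{6609445}$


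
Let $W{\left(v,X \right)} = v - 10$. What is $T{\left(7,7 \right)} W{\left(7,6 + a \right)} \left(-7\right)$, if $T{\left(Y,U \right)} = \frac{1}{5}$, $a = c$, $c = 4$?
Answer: $\frac{21}{5} \approx 4.2$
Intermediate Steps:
$a = 4$
$T{\left(Y,U \right)} = \frac{1}{5}$
$W{\left(v,X \right)} = -10 + v$ ($W{\left(v,X \right)} = v - 10 = -10 + v$)
$T{\left(7,7 \right)} W{\left(7,6 + a \right)} \left(-7\right) = \frac{-10 + 7}{5} \left(-7\right) = \frac{1}{5} \left(-3\right) \left(-7\right) = \left(- \frac{3}{5}\right) \left(-7\right) = \frac{21}{5}$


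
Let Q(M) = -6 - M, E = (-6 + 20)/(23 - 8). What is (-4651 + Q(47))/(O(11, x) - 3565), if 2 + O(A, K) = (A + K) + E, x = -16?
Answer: 35280/26783 ≈ 1.3173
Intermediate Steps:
E = 14/15 ≈ 0.93333
O(A, K) = -16/15 + A + K (O(A, K) = -2 + ((A + K) + 14/15) = -2 + (14/15 + A + K) = -16/15 + A + K)
(-4651 + Q(47))/(O(11, x) - 3565) = (-4651 + (-6 - 1*47))/((-16/15 + 11 - 16) - 3565) = (-4651 + (-6 - 47))/(-91/15 - 3565) = (-4651 - 53)/(-53566/15) = -4704*(-15/53566) = 35280/26783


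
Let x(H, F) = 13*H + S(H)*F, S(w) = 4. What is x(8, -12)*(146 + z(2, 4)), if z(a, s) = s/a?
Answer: 8288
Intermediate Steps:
x(H, F) = 4*F + 13*H (x(H, F) = 13*H + 4*F = 4*F + 13*H)
x(8, -12)*(146 + z(2, 4)) = (4*(-12) + 13*8)*(146 + 4/2) = (-48 + 104)*(146 + 4*(½)) = 56*(146 + 2) = 56*148 = 8288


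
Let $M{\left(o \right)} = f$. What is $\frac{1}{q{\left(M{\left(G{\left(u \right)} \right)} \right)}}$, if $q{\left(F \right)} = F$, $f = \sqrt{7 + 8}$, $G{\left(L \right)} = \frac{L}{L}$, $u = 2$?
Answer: $\frac{\sqrt{15}}{15} \approx 0.2582$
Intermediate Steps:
$G{\left(L \right)} = 1$
$f = \sqrt{15} \approx 3.873$
$M{\left(o \right)} = \sqrt{15}$
$\frac{1}{q{\left(M{\left(G{\left(u \right)} \right)} \right)}} = \frac{1}{\sqrt{15}} = \frac{\sqrt{15}}{15}$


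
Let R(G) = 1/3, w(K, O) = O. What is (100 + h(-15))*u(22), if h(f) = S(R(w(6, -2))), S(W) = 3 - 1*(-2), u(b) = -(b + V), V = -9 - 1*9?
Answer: -420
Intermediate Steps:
V = -18 (V = -9 - 9 = -18)
u(b) = 18 - b (u(b) = -(b - 18) = -(-18 + b) = 18 - b)
R(G) = ⅓
S(W) = 5 (S(W) = 3 + 2 = 5)
h(f) = 5
(100 + h(-15))*u(22) = (100 + 5)*(18 - 1*22) = 105*(18 - 22) = 105*(-4) = -420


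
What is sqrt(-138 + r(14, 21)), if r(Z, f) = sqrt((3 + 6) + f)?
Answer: sqrt(-138 + sqrt(30)) ≈ 11.512*I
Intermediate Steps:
r(Z, f) = sqrt(9 + f)
sqrt(-138 + r(14, 21)) = sqrt(-138 + sqrt(9 + 21)) = sqrt(-138 + sqrt(30))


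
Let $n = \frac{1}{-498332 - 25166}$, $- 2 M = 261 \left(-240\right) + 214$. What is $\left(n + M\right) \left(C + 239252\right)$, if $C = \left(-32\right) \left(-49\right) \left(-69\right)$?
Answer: $\frac{1070756469573690}{261749} \approx 4.0908 \cdot 10^{9}$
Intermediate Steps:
$C = -108192$ ($C = 1568 \left(-69\right) = -108192$)
$M = 31213$ ($M = - \frac{261 \left(-240\right) + 214}{2} = - \frac{-62640 + 214}{2} = \left(- \frac{1}{2}\right) \left(-62426\right) = 31213$)
$n = - \frac{1}{523498}$ ($n = \frac{1}{-523498} = - \frac{1}{523498} \approx -1.9102 \cdot 10^{-6}$)
$\left(n + M\right) \left(C + 239252\right) = \left(- \frac{1}{523498} + 31213\right) \left(-108192 + 239252\right) = \frac{16339943073}{523498} \cdot 131060 = \frac{1070756469573690}{261749}$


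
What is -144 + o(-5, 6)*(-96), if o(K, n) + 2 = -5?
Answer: 528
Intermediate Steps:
o(K, n) = -7 (o(K, n) = -2 - 5 = -7)
-144 + o(-5, 6)*(-96) = -144 - 7*(-96) = -144 + 672 = 528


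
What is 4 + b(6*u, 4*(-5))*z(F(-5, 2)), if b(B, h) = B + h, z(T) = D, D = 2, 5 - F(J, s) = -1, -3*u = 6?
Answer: -60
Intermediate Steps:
u = -2 (u = -⅓*6 = -2)
F(J, s) = 6 (F(J, s) = 5 - 1*(-1) = 5 + 1 = 6)
z(T) = 2
4 + b(6*u, 4*(-5))*z(F(-5, 2)) = 4 + (6*(-2) + 4*(-5))*2 = 4 + (-12 - 20)*2 = 4 - 32*2 = 4 - 64 = -60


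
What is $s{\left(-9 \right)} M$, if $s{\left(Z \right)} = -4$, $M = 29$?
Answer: $-116$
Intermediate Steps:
$s{\left(-9 \right)} M = \left(-4\right) 29 = -116$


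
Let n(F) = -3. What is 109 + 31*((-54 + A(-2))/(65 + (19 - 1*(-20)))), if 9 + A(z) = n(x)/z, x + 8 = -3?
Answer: 18859/208 ≈ 90.668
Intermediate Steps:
x = -11 (x = -8 - 3 = -11)
A(z) = -9 - 3/z
109 + 31*((-54 + A(-2))/(65 + (19 - 1*(-20)))) = 109 + 31*((-54 + (-9 - 3/(-2)))/(65 + (19 - 1*(-20)))) = 109 + 31*((-54 + (-9 - 3*(-1/2)))/(65 + (19 + 20))) = 109 + 31*((-54 + (-9 + 3/2))/(65 + 39)) = 109 + 31*((-54 - 15/2)/104) = 109 + 31*(-123/2*1/104) = 109 + 31*(-123/208) = 109 - 3813/208 = 18859/208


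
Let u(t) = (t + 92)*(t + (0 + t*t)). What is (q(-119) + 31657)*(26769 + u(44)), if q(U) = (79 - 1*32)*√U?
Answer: 9372023193 + 13914303*I*√119 ≈ 9.372e+9 + 1.5179e+8*I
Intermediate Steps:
u(t) = (92 + t)*(t + t²) (u(t) = (92 + t)*(t + (0 + t²)) = (92 + t)*(t + t²))
q(U) = 47*√U (q(U) = (79 - 32)*√U = 47*√U)
(q(-119) + 31657)*(26769 + u(44)) = (47*√(-119) + 31657)*(26769 + 44*(92 + 44² + 93*44)) = (47*(I*√119) + 31657)*(26769 + 44*(92 + 1936 + 4092)) = (47*I*√119 + 31657)*(26769 + 44*6120) = (31657 + 47*I*√119)*(26769 + 269280) = (31657 + 47*I*√119)*296049 = 9372023193 + 13914303*I*√119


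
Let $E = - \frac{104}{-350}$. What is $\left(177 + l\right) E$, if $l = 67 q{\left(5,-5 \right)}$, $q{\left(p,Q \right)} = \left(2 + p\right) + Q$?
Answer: $\frac{16172}{175} \approx 92.411$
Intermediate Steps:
$q{\left(p,Q \right)} = 2 + Q + p$
$l = 134$ ($l = 67 \left(2 - 5 + 5\right) = 67 \cdot 2 = 134$)
$E = \frac{52}{175}$ ($E = \left(-104\right) \left(- \frac{1}{350}\right) = \frac{52}{175} \approx 0.29714$)
$\left(177 + l\right) E = \left(177 + 134\right) \frac{52}{175} = 311 \cdot \frac{52}{175} = \frac{16172}{175}$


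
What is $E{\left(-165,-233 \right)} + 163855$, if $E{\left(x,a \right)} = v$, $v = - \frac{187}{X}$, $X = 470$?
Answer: $\frac{77011663}{470} \approx 1.6385 \cdot 10^{5}$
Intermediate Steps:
$v = - \frac{187}{470} \approx -0.39787$
$E{\left(x,a \right)} = - \frac{187}{470}$
$E{\left(-165,-233 \right)} + 163855 = - \frac{187}{470} + 163855 = \frac{77011663}{470}$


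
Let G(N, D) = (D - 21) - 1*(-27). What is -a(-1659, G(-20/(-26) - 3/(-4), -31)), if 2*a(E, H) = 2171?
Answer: -2171/2 ≈ -1085.5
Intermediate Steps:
G(N, D) = 6 + D (G(N, D) = (-21 + D) + 27 = 6 + D)
a(E, H) = 2171/2 (a(E, H) = (1/2)*2171 = 2171/2)
-a(-1659, G(-20/(-26) - 3/(-4), -31)) = -1*2171/2 = -2171/2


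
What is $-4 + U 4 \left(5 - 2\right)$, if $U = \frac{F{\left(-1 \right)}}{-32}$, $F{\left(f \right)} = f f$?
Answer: $- \frac{35}{8} \approx -4.375$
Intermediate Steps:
$F{\left(f \right)} = f^{2}$
$U = - \frac{1}{32}$ ($U = \frac{\left(-1\right)^{2}}{-32} = 1 \left(- \frac{1}{32}\right) = - \frac{1}{32} \approx -0.03125$)
$-4 + U 4 \left(5 - 2\right) = -4 - \frac{4 \left(5 - 2\right)}{32} = -4 - \frac{4 \cdot 3}{32} = -4 - \frac{3}{8} = - \frac{35}{8}$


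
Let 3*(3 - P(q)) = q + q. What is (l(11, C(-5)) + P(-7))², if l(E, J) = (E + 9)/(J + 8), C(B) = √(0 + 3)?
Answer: 3556489/33489 - 75320*√3/11163 ≈ 94.512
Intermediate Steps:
C(B) = √3
l(E, J) = (9 + E)/(8 + J)
P(q) = 3 - 2*q/3 (P(q) = 3 - (q + q)/3 = 3 - 2*q/3)
(l(11, C(-5)) + P(-7))² = ((9 + 11)/(8 + √3) + (3 - ⅔*(-7)))² = (20/(8 + √3) + (3 + 14/3))² = (20/(8 + √3) + 23/3)² = (23/3 + 20/(8 + √3))²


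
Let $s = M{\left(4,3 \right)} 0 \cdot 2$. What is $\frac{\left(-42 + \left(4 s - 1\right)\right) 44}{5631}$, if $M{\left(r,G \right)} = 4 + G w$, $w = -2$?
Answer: $- \frac{1892}{5631} \approx -0.336$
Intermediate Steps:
$M{\left(r,G \right)} = 4 - 2 G$ ($M{\left(r,G \right)} = 4 + G \left(-2\right) = 4 - 2 G$)
$s = 0$ ($s = \left(4 - 6\right) 0 \cdot 2 = \left(-2\right) 0 \cdot 2 = 0 \cdot 2 = 0$)
$\frac{\left(-42 + \left(4 s - 1\right)\right) 44}{5631} = \frac{\left(-42 + \left(4 \cdot 0 - 1\right)\right) 44}{5631} = \left(-42 + \left(0 - 1\right)\right) 44 \cdot \frac{1}{5631} = \left(-42 - 1\right) 44 \cdot \frac{1}{5631} = \left(-43\right) 44 \cdot \frac{1}{5631} = \left(-1892\right) \frac{1}{5631} = - \frac{1892}{5631}$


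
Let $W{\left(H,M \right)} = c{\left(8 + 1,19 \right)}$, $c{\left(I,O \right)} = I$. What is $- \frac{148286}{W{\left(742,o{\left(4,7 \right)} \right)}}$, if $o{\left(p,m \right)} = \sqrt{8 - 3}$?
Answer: $- \frac{148286}{9} \approx -16476.0$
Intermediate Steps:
$o{\left(p,m \right)} = \sqrt{5}$
$W{\left(H,M \right)} = 9$ ($W{\left(H,M \right)} = 8 + 1 = 9$)
$- \frac{148286}{W{\left(742,o{\left(4,7 \right)} \right)}} = - \frac{148286}{9}$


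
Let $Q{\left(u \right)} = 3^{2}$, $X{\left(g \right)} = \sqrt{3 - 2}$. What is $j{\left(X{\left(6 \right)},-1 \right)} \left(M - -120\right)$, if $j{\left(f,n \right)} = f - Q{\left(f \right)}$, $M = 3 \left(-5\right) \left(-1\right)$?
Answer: $-1080$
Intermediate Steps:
$X{\left(g \right)} = 1$ ($X{\left(g \right)} = \sqrt{1} = 1$)
$Q{\left(u \right)} = 9$
$M = 15$ ($M = \left(-15\right) \left(-1\right) = 15$)
$j{\left(f,n \right)} = -9 + f$ ($j{\left(f,n \right)} = f - 9 = -9 + f$)
$j{\left(X{\left(6 \right)},-1 \right)} \left(M - -120\right) = \left(-9 + 1\right) \left(15 - -120\right) = - 8 \left(15 + 120\right) = \left(-8\right) 135 = -1080$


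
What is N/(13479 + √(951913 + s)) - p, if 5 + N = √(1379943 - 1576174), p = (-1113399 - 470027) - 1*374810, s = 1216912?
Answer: 351531983509981/179514616 + 25*√86753/179514616 - 85*I*√58905287/179514616 + 229143*I*√679/179514616 ≈ 1.9582e+6 + 0.029627*I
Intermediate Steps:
p = -1958236 (p = -1583426 - 374810 = -1958236)
N = -5 + 17*I*√679 (N = -5 + √(1379943 - 1576174) = -5 + √(-196231) = -5 + 17*I*√679 ≈ -5.0 + 442.98*I)
N/(13479 + √(951913 + s)) - p = (-5 + 17*I*√679)/(13479 + √(951913 + 1216912)) - 1*(-1958236) = (-5 + 17*I*√679)/(13479 + √2168825) + 1958236 = (-5 + 17*I*√679)/(13479 + 5*√86753) + 1958236 = 1958236 + (-5 + 17*I*√679)/(13479 + 5*√86753)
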